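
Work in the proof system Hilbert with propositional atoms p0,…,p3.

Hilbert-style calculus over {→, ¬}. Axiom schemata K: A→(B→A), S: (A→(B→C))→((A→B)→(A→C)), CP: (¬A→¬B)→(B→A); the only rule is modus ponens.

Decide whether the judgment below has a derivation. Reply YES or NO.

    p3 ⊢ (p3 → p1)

Search for a countermodel by truth-table:
  v=0000: Γ:[p3=F] Δ:[(p3 → p1)=T] refutes=False
  v=0001: Γ:[p3=T] Δ:[(p3 → p1)=F] refutes=True  ← countermodel

Result: NO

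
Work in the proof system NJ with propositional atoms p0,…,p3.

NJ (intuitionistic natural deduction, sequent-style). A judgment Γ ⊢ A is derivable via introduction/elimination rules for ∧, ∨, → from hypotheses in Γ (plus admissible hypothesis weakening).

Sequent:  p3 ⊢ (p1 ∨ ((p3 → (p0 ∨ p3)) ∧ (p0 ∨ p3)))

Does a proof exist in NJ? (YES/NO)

Derivation (root first):
[∨I₂] p3 ⊢ (p1 ∨ ((p3 → (p0 ∨ p3)) ∧ (p0 ∨ p3)))
  [∧I] p3 ⊢ ((p3 → (p0 ∨ p3)) ∧ (p0 ∨ p3))
    [→I]  ⊢ (p3 → (p0 ∨ p3))
      [∨I₂] p3 ⊢ (p0 ∨ p3)
        [Ax] p3 ⊢ p3
    [∨I₂] p3 ⊢ (p0 ∨ p3)
      [Ax] p3 ⊢ p3

Result: YES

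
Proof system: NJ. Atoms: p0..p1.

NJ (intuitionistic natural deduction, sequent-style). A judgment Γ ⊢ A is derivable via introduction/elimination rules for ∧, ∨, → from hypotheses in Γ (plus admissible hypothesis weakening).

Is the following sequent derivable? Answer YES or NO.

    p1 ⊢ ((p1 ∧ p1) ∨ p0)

Derivation trace:
[∨I₁] p1 ⊢ ((p1 ∧ p1) ∨ p0)
  [∧I] p1 ⊢ (p1 ∧ p1)
    [Ax] p1 ⊢ p1
    [Ax] p1 ⊢ p1

Result: YES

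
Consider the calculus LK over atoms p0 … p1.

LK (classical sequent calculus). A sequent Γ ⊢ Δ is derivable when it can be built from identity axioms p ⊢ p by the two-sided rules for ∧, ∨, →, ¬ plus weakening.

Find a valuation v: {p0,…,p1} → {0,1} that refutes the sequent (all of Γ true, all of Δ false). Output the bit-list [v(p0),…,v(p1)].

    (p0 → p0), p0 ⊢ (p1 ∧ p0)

Truth-table refutation:
  v=00: Γ:[(p0 → p0)=T, p0=F] Δ:[(p1 ∧ p0)=F] refutes=False
  v=01: Γ:[(p0 → p0)=T, p0=F] Δ:[(p1 ∧ p0)=F] refutes=False
  v=10: Γ:[(p0 → p0)=T, p0=T] Δ:[(p1 ∧ p0)=F] refutes=True  ← countermodel

Result: [1, 0]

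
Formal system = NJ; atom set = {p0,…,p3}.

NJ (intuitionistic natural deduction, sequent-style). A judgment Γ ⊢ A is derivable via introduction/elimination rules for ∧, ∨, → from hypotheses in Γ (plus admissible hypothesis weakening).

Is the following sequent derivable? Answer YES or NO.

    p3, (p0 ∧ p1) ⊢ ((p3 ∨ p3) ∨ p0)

Derivation trace:
[∨I₁] p3, (p0 ∧ p1) ⊢ ((p3 ∨ p3) ∨ p0)
  [Wk] p3, (p0 ∧ p1) ⊢ (p3 ∨ p3)
    [∨I₁] p3 ⊢ (p3 ∨ p3)
      [Ax] p3 ⊢ p3

Result: YES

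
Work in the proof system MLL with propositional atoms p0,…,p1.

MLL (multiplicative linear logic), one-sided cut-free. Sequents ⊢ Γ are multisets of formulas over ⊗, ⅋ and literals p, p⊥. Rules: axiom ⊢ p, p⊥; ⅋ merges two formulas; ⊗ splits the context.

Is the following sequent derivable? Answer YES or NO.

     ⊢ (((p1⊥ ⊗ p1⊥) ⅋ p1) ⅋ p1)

Derivation trace:
[⅋]  ⊢ (((p1⊥ ⊗ p1⊥) ⅋ p1) ⅋ p1)
  [⅋]  ⊢ p1, ((p1⊥ ⊗ p1⊥) ⅋ p1)
    [⊗]  ⊢ p1, p1, (p1⊥ ⊗ p1⊥)
      [Ax]  ⊢ p1, p1⊥
      [Ax]  ⊢ p1, p1⊥

Result: YES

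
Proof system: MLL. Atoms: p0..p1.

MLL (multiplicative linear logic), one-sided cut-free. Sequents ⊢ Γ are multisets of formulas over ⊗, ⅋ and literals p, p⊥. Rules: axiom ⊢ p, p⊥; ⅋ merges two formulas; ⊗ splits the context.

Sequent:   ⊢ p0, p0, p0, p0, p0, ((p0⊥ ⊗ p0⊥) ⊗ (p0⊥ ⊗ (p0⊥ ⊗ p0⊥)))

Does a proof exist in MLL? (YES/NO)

Derivation (root first):
[⊗]  ⊢ p0, p0, p0, p0, p0, ((p0⊥ ⊗ p0⊥) ⊗ (p0⊥ ⊗ (p0⊥ ⊗ p0⊥)))
  [⊗]  ⊢ p0, p0, (p0⊥ ⊗ p0⊥)
    [Ax]  ⊢ p0, p0⊥
    [Ax]  ⊢ p0, p0⊥
  [⊗]  ⊢ p0, p0, p0, (p0⊥ ⊗ (p0⊥ ⊗ p0⊥))
    [Ax]  ⊢ p0, p0⊥
    [⊗]  ⊢ p0, p0, (p0⊥ ⊗ p0⊥)
      [Ax]  ⊢ p0, p0⊥
      [Ax]  ⊢ p0, p0⊥

Result: YES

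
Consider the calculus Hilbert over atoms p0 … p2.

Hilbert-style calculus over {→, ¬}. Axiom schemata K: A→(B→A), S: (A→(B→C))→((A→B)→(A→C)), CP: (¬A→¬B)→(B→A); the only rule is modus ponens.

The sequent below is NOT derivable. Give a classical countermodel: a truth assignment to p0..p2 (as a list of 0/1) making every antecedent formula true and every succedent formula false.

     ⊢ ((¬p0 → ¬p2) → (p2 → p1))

Enumerate valuations to refute Γ ⊢ Δ:
  v=000: Γ:[] Δ:[((¬p0 → ¬p2) → (p2 → p1))=T] refutes=False
  v=001: Γ:[] Δ:[((¬p0 → ¬p2) → (p2 → p1))=T] refutes=False
  v=010: Γ:[] Δ:[((¬p0 → ¬p2) → (p2 → p1))=T] refutes=False
  v=011: Γ:[] Δ:[((¬p0 → ¬p2) → (p2 → p1))=T] refutes=False
  v=100: Γ:[] Δ:[((¬p0 → ¬p2) → (p2 → p1))=T] refutes=False
  v=101: Γ:[] Δ:[((¬p0 → ¬p2) → (p2 → p1))=F] refutes=True  ← countermodel

Result: [1, 0, 1]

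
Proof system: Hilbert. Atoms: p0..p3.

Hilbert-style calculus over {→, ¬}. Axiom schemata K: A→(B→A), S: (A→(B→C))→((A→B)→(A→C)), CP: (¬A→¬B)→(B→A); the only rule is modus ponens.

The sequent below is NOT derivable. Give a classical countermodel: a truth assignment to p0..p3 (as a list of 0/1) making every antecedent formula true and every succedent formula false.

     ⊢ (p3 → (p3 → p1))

Truth-table refutation:
  v=0000: Γ:[] Δ:[(p3 → (p3 → p1))=T] refutes=False
  v=0001: Γ:[] Δ:[(p3 → (p3 → p1))=F] refutes=True  ← countermodel

Result: [0, 0, 0, 1]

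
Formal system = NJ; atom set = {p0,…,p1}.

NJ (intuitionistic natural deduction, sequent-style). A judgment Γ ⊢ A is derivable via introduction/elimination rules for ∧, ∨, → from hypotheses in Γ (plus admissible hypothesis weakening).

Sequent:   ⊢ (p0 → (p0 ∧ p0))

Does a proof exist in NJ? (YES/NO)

Derivation (root first):
[→I]  ⊢ (p0 → (p0 ∧ p0))
  [∧I] p0 ⊢ (p0 ∧ p0)
    [Ax] p0 ⊢ p0
    [Ax] p0 ⊢ p0

Result: YES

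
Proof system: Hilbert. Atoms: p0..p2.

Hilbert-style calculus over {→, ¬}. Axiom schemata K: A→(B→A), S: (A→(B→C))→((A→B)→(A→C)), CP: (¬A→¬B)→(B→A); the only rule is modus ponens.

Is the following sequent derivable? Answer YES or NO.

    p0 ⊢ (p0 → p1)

Enumerate valuations to refute Γ ⊢ Δ:
  v=000: Γ:[p0=F] Δ:[(p0 → p1)=T] refutes=False
  v=001: Γ:[p0=F] Δ:[(p0 → p1)=T] refutes=False
  v=010: Γ:[p0=F] Δ:[(p0 → p1)=T] refutes=False
  v=011: Γ:[p0=F] Δ:[(p0 → p1)=T] refutes=False
  v=100: Γ:[p0=T] Δ:[(p0 → p1)=F] refutes=True  ← countermodel

Result: NO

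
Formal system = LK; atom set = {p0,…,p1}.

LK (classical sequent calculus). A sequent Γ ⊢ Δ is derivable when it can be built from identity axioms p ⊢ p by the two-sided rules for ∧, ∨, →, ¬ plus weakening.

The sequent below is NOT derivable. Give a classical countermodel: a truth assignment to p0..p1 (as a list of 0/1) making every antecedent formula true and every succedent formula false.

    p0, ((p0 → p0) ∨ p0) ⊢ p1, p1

Enumerate valuations to refute Γ ⊢ Δ:
  v=00: Γ:[p0=F, ((p0 → p0) ∨ p0)=T] Δ:[p1=F, p1=F] refutes=False
  v=01: Γ:[p0=F, ((p0 → p0) ∨ p0)=T] Δ:[p1=T, p1=T] refutes=False
  v=10: Γ:[p0=T, ((p0 → p0) ∨ p0)=T] Δ:[p1=F, p1=F] refutes=True  ← countermodel

Result: [1, 0]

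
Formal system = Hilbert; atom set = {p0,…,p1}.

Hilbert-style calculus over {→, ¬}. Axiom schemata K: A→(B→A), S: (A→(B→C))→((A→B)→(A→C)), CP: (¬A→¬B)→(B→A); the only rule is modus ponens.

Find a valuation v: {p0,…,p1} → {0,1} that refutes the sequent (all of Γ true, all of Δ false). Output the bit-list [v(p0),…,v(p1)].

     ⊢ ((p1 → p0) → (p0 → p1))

Search for a countermodel by truth-table:
  v=00: Γ:[] Δ:[((p1 → p0) → (p0 → p1))=T] refutes=False
  v=01: Γ:[] Δ:[((p1 → p0) → (p0 → p1))=T] refutes=False
  v=10: Γ:[] Δ:[((p1 → p0) → (p0 → p1))=F] refutes=True  ← countermodel

Result: [1, 0]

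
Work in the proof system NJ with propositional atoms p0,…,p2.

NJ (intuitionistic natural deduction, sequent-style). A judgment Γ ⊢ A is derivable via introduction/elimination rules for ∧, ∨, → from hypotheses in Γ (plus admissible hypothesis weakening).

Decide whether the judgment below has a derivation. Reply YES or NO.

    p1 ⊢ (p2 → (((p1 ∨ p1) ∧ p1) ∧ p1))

Derivation (root first):
[→I] p1 ⊢ (p2 → (((p1 ∨ p1) ∧ p1) ∧ p1))
  [∧I] p1, p2 ⊢ (((p1 ∨ p1) ∧ p1) ∧ p1)
    [∧I] p1, p2 ⊢ ((p1 ∨ p1) ∧ p1)
      [∨I₁] p1 ⊢ (p1 ∨ p1)
        [Ax] p1 ⊢ p1
      [Wk] p1, p2 ⊢ p1
        [Ax] p1 ⊢ p1
    [Wk] p1, p2 ⊢ p1
      [Ax] p1 ⊢ p1

Result: YES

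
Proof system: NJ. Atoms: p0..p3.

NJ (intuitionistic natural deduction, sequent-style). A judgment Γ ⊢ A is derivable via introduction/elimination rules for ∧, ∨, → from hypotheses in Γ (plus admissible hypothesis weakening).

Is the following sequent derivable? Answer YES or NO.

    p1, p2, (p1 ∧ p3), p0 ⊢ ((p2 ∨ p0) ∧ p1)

Derivation (root first):
[∧I] p1, p2, (p1 ∧ p3), p0 ⊢ ((p2 ∨ p0) ∧ p1)
  [Wk] p0, p2 ⊢ (p2 ∨ p0)
    [∨I₂] p0 ⊢ (p2 ∨ p0)
      [Ax] p0 ⊢ p0
  [Wk] p1, (p1 ∧ p3) ⊢ p1
    [Ax] p1 ⊢ p1

Result: YES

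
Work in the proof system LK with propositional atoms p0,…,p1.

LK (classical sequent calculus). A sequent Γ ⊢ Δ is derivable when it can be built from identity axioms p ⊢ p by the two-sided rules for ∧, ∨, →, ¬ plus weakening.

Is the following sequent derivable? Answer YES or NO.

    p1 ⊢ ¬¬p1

Derivation trace:
[¬R] p1 ⊢ ¬¬p1
  [¬L] p1, ¬p1 ⊢ 
    [Ax] p1 ⊢ p1

Result: YES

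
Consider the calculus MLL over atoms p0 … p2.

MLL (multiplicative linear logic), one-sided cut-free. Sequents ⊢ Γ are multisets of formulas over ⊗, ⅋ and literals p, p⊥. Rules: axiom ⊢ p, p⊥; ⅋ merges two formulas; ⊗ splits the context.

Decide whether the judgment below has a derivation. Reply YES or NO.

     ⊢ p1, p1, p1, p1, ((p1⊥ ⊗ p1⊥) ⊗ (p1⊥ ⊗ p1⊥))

Proof tree:
[⊗]  ⊢ p1, p1, p1, p1, ((p1⊥ ⊗ p1⊥) ⊗ (p1⊥ ⊗ p1⊥))
  [⊗]  ⊢ p1, p1, (p1⊥ ⊗ p1⊥)
    [Ax]  ⊢ p1, p1⊥
    [Ax]  ⊢ p1, p1⊥
  [⊗]  ⊢ p1, p1, (p1⊥ ⊗ p1⊥)
    [Ax]  ⊢ p1, p1⊥
    [Ax]  ⊢ p1, p1⊥

Result: YES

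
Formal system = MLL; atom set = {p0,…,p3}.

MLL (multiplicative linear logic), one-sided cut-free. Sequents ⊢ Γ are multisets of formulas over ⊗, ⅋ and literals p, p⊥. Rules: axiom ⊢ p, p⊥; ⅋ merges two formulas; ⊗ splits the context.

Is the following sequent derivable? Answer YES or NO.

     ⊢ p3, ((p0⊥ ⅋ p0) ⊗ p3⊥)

Derivation trace:
[⊗]  ⊢ p3, ((p0⊥ ⅋ p0) ⊗ p3⊥)
  [⅋]  ⊢ (p0⊥ ⅋ p0)
    [Ax]  ⊢ p0, p0⊥
  [Ax]  ⊢ p3, p3⊥

Result: YES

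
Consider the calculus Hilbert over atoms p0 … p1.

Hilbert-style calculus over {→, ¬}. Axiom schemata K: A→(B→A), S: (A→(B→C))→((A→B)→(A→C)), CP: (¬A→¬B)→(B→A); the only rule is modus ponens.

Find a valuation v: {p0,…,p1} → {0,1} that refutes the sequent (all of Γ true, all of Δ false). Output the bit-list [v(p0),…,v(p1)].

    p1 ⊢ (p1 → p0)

Enumerate valuations to refute Γ ⊢ Δ:
  v=00: Γ:[p1=F] Δ:[(p1 → p0)=T] refutes=False
  v=01: Γ:[p1=T] Δ:[(p1 → p0)=F] refutes=True  ← countermodel

Result: [0, 1]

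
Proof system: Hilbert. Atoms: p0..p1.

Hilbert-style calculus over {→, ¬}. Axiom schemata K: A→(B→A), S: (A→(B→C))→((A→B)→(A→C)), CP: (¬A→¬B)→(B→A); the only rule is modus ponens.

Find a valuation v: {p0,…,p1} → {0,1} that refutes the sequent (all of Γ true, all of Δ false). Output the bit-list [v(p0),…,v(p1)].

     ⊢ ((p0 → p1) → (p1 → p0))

Enumerate valuations to refute Γ ⊢ Δ:
  v=00: Γ:[] Δ:[((p0 → p1) → (p1 → p0))=T] refutes=False
  v=01: Γ:[] Δ:[((p0 → p1) → (p1 → p0))=F] refutes=True  ← countermodel

Result: [0, 1]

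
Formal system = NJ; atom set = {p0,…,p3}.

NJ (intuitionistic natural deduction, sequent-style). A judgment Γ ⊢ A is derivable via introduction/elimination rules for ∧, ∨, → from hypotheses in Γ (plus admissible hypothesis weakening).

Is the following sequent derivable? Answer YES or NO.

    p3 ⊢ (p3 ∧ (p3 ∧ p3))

Derivation trace:
[∧I] p3 ⊢ (p3 ∧ (p3 ∧ p3))
  [Ax] p3 ⊢ p3
  [∧I] p3 ⊢ (p3 ∧ p3)
    [Ax] p3 ⊢ p3
    [Ax] p3 ⊢ p3

Result: YES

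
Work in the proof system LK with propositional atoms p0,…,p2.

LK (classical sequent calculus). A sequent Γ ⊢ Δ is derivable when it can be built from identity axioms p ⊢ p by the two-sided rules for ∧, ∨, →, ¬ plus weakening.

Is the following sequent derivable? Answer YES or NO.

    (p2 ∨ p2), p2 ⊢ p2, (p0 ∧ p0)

Proof tree:
[WL] (p2 ∨ p2), p2 ⊢ p2, (p0 ∧ p0)
  [∧R] (p2 ∨ p2) ⊢ p2, (p0 ∧ p0)
    [∨L] (p2 ∨ p2) ⊢ p2, p0
      [WR] p2 ⊢ p2, p0
        [Ax] p2 ⊢ p2
      [Ax] p2 ⊢ p2
    [∨L] (p2 ∨ p2) ⊢ p2, p0
      [WR] p2 ⊢ p2, p0
        [Ax] p2 ⊢ p2
      [Ax] p2 ⊢ p2

Result: YES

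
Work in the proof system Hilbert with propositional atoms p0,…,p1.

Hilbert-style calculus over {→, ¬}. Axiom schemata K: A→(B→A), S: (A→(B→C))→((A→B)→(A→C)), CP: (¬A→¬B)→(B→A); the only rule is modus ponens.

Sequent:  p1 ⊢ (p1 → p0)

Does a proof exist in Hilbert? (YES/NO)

Truth-table refutation:
  v=00: Γ:[p1=F] Δ:[(p1 → p0)=T] refutes=False
  v=01: Γ:[p1=T] Δ:[(p1 → p0)=F] refutes=True  ← countermodel

Result: NO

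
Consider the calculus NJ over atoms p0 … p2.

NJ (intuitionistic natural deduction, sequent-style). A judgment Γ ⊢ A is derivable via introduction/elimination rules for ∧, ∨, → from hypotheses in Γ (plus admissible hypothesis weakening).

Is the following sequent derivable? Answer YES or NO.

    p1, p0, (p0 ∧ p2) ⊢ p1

Derivation trace:
[Wk] p1, p0, (p0 ∧ p2) ⊢ p1
  [Wk] p1, p0 ⊢ p1
    [Ax] p1 ⊢ p1

Result: YES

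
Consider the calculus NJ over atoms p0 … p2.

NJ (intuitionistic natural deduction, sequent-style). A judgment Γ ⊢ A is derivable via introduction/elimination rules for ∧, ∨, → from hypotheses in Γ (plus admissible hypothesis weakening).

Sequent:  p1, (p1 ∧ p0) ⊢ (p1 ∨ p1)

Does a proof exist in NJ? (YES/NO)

Derivation (root first):
[Wk] p1, (p1 ∧ p0) ⊢ (p1 ∨ p1)
  [∨I₁] p1 ⊢ (p1 ∨ p1)
    [Ax] p1 ⊢ p1

Result: YES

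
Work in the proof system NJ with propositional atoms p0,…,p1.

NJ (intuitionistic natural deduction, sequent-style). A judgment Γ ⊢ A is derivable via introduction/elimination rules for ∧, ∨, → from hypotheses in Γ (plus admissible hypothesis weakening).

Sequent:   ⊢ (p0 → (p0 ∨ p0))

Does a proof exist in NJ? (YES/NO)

Derivation trace:
[→I]  ⊢ (p0 → (p0 ∨ p0))
  [∨I₁] p0 ⊢ (p0 ∨ p0)
    [Ax] p0 ⊢ p0

Result: YES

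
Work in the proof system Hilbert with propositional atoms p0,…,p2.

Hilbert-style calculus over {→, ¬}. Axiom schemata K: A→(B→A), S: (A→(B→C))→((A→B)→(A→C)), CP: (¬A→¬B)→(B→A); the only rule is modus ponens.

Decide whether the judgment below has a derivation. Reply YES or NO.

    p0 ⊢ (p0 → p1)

Truth-table refutation:
  v=000: Γ:[p0=F] Δ:[(p0 → p1)=T] refutes=False
  v=001: Γ:[p0=F] Δ:[(p0 → p1)=T] refutes=False
  v=010: Γ:[p0=F] Δ:[(p0 → p1)=T] refutes=False
  v=011: Γ:[p0=F] Δ:[(p0 → p1)=T] refutes=False
  v=100: Γ:[p0=T] Δ:[(p0 → p1)=F] refutes=True  ← countermodel

Result: NO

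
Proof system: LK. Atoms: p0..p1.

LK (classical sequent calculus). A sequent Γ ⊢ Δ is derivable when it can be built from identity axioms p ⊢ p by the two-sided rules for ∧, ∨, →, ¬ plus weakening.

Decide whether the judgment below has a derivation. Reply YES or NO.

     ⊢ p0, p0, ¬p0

Derivation trace:
[¬R]  ⊢ p0, p0, ¬p0
  [WR] p0 ⊢ p0, p0
    [Ax] p0 ⊢ p0

Result: YES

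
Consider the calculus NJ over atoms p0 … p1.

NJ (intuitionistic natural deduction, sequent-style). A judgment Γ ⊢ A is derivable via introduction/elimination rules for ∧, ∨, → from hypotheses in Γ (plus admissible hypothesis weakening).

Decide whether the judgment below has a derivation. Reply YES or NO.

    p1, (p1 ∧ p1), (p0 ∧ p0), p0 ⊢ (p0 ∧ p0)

Derivation (root first):
[∧I] p1, (p1 ∧ p1), (p0 ∧ p0), p0 ⊢ (p0 ∧ p0)
  [Wk] p0, p1, p1 ⊢ p0
    [Wk] p0, p1 ⊢ p0
      [Ax] p0 ⊢ p0
  [Wk] p0, (p0 ∧ p0), (p1 ∧ p1) ⊢ p0
    [Wk] p0, (p0 ∧ p0) ⊢ p0
      [Ax] p0 ⊢ p0

Result: YES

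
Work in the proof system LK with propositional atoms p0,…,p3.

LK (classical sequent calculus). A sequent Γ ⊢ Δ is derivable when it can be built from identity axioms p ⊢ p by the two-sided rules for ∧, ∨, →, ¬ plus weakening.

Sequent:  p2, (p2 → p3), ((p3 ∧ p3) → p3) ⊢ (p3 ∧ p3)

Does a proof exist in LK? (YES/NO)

Proof tree:
[→L] p2, (p2 → p3), ((p3 ∧ p3) → p3) ⊢ (p3 ∧ p3)
  [→L] p2, (p2 → p3) ⊢ (p3 ∧ p3)
    [Ax] p2 ⊢ p2
    [∧R] p3 ⊢ (p3 ∧ p3)
      [Ax] p3 ⊢ p3
      [Ax] p3 ⊢ p3
  [∧R] p3 ⊢ (p3 ∧ p3)
    [Ax] p3 ⊢ p3
    [Ax] p3 ⊢ p3

Result: YES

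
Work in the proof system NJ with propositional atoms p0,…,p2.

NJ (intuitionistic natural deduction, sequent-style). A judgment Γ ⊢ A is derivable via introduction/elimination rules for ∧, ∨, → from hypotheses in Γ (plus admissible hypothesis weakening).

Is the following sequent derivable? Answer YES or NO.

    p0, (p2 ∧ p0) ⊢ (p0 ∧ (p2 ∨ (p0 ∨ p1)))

Proof tree:
[Wk] p0, (p2 ∧ p0) ⊢ (p0 ∧ (p2 ∨ (p0 ∨ p1)))
  [∧I] p0 ⊢ (p0 ∧ (p2 ∨ (p0 ∨ p1)))
    [Ax] p0 ⊢ p0
    [∨I₂] p0 ⊢ (p2 ∨ (p0 ∨ p1))
      [∨I₁] p0 ⊢ (p0 ∨ p1)
        [Ax] p0 ⊢ p0

Result: YES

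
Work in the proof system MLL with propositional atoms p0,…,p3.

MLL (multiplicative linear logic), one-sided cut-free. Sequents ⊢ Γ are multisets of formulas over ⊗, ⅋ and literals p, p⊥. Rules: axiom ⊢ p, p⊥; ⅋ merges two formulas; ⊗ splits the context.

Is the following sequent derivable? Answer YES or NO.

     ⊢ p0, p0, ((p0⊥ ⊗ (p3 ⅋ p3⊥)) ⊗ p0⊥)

Derivation (root first):
[⊗]  ⊢ p0, p0, ((p0⊥ ⊗ (p3 ⅋ p3⊥)) ⊗ p0⊥)
  [⊗]  ⊢ p0, (p0⊥ ⊗ (p3 ⅋ p3⊥))
    [Ax]  ⊢ p0, p0⊥
    [⅋]  ⊢ (p3 ⅋ p3⊥)
      [Ax]  ⊢ p3, p3⊥
  [Ax]  ⊢ p0, p0⊥

Result: YES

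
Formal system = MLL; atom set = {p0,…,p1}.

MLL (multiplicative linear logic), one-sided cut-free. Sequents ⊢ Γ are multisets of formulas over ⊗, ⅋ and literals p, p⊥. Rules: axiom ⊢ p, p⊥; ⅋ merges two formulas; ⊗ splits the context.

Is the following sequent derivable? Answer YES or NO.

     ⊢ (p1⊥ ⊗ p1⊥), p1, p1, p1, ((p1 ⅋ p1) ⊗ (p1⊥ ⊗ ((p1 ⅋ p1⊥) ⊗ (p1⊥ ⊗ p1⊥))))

Proof tree:
[⊗]  ⊢ (p1⊥ ⊗ p1⊥), p1, p1, p1, ((p1 ⅋ p1) ⊗ (p1⊥ ⊗ ((p1 ⅋ p1⊥) ⊗ (p1⊥ ⊗ p1⊥))))
  [⅋]  ⊢ (p1⊥ ⊗ p1⊥), (p1 ⅋ p1)
    [⊗]  ⊢ p1, p1, (p1⊥ ⊗ p1⊥)
      [Ax]  ⊢ p1, p1⊥
      [Ax]  ⊢ p1, p1⊥
  [⊗]  ⊢ p1, p1, p1, (p1⊥ ⊗ ((p1 ⅋ p1⊥) ⊗ (p1⊥ ⊗ p1⊥)))
    [Ax]  ⊢ p1, p1⊥
    [⊗]  ⊢ p1, p1, ((p1 ⅋ p1⊥) ⊗ (p1⊥ ⊗ p1⊥))
      [⅋]  ⊢ (p1 ⅋ p1⊥)
        [Ax]  ⊢ p1, p1⊥
      [⊗]  ⊢ p1, p1, (p1⊥ ⊗ p1⊥)
        [Ax]  ⊢ p1, p1⊥
        [Ax]  ⊢ p1, p1⊥

Result: YES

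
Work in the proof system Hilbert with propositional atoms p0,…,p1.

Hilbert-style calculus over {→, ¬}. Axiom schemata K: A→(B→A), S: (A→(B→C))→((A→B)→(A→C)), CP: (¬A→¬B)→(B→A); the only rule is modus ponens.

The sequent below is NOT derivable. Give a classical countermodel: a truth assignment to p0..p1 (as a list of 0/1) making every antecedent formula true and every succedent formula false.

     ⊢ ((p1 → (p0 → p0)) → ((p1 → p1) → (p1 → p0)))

Truth-table refutation:
  v=00: Γ:[] Δ:[((p1 → (p0 → p0)) → ((p1 → p1) → (p1 → p0)))=T] refutes=False
  v=01: Γ:[] Δ:[((p1 → (p0 → p0)) → ((p1 → p1) → (p1 → p0)))=F] refutes=True  ← countermodel

Result: [0, 1]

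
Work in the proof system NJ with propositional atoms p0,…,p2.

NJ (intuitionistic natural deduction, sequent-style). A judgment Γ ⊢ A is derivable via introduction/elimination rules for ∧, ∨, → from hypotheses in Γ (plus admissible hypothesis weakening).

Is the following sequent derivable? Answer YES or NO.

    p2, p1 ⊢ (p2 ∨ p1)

Proof tree:
[∨I₁] p2, p1 ⊢ (p2 ∨ p1)
  [Wk] p2, p1 ⊢ p2
    [Ax] p2 ⊢ p2

Result: YES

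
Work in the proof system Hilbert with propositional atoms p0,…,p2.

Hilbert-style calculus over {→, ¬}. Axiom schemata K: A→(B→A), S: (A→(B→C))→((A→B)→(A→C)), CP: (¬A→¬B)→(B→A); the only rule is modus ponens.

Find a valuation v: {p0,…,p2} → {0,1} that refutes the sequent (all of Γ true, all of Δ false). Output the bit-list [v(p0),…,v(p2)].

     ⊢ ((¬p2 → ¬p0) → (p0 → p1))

Enumerate valuations to refute Γ ⊢ Δ:
  v=000: Γ:[] Δ:[((¬p2 → ¬p0) → (p0 → p1))=T] refutes=False
  v=001: Γ:[] Δ:[((¬p2 → ¬p0) → (p0 → p1))=T] refutes=False
  v=010: Γ:[] Δ:[((¬p2 → ¬p0) → (p0 → p1))=T] refutes=False
  v=011: Γ:[] Δ:[((¬p2 → ¬p0) → (p0 → p1))=T] refutes=False
  v=100: Γ:[] Δ:[((¬p2 → ¬p0) → (p0 → p1))=T] refutes=False
  v=101: Γ:[] Δ:[((¬p2 → ¬p0) → (p0 → p1))=F] refutes=True  ← countermodel

Result: [1, 0, 1]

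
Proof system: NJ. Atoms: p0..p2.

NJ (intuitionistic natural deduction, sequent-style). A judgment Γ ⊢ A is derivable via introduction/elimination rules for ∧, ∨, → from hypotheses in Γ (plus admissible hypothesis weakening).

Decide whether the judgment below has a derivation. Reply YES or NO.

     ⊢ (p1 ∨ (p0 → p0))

Derivation trace:
[∨I₂]  ⊢ (p1 ∨ (p0 → p0))
  [→I]  ⊢ (p0 → p0)
    [Ax] p0 ⊢ p0

Result: YES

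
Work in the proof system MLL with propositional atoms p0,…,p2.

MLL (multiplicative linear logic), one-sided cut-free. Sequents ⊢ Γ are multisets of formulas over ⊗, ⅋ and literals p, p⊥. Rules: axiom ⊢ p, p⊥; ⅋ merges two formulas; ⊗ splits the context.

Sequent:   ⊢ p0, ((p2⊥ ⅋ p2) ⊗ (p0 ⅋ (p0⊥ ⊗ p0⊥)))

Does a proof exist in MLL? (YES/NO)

Derivation (root first):
[⊗]  ⊢ p0, ((p2⊥ ⅋ p2) ⊗ (p0 ⅋ (p0⊥ ⊗ p0⊥)))
  [⅋]  ⊢ (p2⊥ ⅋ p2)
    [Ax]  ⊢ p2, p2⊥
  [⅋]  ⊢ p0, (p0 ⅋ (p0⊥ ⊗ p0⊥))
    [⊗]  ⊢ p0, p0, (p0⊥ ⊗ p0⊥)
      [Ax]  ⊢ p0, p0⊥
      [Ax]  ⊢ p0, p0⊥

Result: YES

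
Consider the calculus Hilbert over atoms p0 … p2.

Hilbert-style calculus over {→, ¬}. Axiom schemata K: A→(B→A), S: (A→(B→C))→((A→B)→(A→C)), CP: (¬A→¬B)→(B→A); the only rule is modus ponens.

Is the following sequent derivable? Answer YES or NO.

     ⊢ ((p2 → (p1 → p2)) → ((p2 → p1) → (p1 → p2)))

Search for a countermodel by truth-table:
  v=000: Γ:[] Δ:[((p2 → (p1 → p2)) → ((p2 → p1) → (p1 → p2)))=T] refutes=False
  v=001: Γ:[] Δ:[((p2 → (p1 → p2)) → ((p2 → p1) → (p1 → p2)))=T] refutes=False
  v=010: Γ:[] Δ:[((p2 → (p1 → p2)) → ((p2 → p1) → (p1 → p2)))=F] refutes=True  ← countermodel

Result: NO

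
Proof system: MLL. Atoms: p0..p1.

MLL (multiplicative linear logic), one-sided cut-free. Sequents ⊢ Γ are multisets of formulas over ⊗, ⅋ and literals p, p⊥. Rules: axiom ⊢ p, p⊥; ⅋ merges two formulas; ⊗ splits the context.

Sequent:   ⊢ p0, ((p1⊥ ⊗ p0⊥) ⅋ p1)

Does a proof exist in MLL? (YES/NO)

Derivation (root first):
[⅋]  ⊢ p0, ((p1⊥ ⊗ p0⊥) ⅋ p1)
  [⊗]  ⊢ p1, p0, (p1⊥ ⊗ p0⊥)
    [Ax]  ⊢ p1, p1⊥
    [Ax]  ⊢ p0, p0⊥

Result: YES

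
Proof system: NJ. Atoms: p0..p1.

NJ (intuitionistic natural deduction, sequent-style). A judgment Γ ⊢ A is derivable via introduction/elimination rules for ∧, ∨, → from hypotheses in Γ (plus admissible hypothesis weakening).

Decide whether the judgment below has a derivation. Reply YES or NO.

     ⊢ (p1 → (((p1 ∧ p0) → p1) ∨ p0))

Proof tree:
[→I]  ⊢ (p1 → (((p1 ∧ p0) → p1) ∨ p0))
  [∨I₁] p1 ⊢ (((p1 ∧ p0) → p1) ∨ p0)
    [→I] p1 ⊢ ((p1 ∧ p0) → p1)
      [Wk] p1, (p1 ∧ p0) ⊢ p1
        [Ax] p1 ⊢ p1

Result: YES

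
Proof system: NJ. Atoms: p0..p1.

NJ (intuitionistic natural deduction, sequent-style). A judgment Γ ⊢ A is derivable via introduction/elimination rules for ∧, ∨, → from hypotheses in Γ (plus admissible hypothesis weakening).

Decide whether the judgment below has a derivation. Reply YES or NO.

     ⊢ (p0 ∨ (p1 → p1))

Derivation trace:
[∨I₂]  ⊢ (p0 ∨ (p1 → p1))
  [→I]  ⊢ (p1 → p1)
    [Ax] p1 ⊢ p1

Result: YES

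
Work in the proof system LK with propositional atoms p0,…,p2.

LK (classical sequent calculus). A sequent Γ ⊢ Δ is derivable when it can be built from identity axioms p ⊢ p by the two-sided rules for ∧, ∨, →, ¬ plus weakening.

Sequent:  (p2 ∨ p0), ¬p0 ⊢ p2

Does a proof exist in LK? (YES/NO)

Derivation (root first):
[¬L] (p2 ∨ p0), ¬p0 ⊢ p2
  [∨L] (p2 ∨ p0) ⊢ p2, p0
    [Ax] p2 ⊢ p2
    [Ax] p0 ⊢ p0

Result: YES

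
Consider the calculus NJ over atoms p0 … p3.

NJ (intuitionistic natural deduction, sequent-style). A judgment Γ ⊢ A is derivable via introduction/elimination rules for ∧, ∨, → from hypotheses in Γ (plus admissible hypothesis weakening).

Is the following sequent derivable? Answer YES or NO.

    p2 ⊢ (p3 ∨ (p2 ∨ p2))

Proof tree:
[∨I₂] p2 ⊢ (p3 ∨ (p2 ∨ p2))
  [∨I₁] p2 ⊢ (p2 ∨ p2)
    [Ax] p2 ⊢ p2

Result: YES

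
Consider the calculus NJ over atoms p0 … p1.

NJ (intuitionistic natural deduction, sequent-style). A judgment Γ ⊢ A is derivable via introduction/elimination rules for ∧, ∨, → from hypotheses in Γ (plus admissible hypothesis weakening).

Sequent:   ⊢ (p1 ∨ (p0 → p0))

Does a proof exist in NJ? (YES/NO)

Derivation trace:
[∨I₂]  ⊢ (p1 ∨ (p0 → p0))
  [→I]  ⊢ (p0 → p0)
    [Ax] p0 ⊢ p0

Result: YES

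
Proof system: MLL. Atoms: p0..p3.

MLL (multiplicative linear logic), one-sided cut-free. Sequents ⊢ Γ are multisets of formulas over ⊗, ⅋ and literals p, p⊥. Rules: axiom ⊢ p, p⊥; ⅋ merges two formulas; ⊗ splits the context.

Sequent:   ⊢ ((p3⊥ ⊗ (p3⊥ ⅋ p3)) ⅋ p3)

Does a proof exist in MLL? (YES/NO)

Derivation (root first):
[⅋]  ⊢ ((p3⊥ ⊗ (p3⊥ ⅋ p3)) ⅋ p3)
  [⊗]  ⊢ p3, (p3⊥ ⊗ (p3⊥ ⅋ p3))
    [Ax]  ⊢ p3, p3⊥
    [⅋]  ⊢ (p3⊥ ⅋ p3)
      [Ax]  ⊢ p3, p3⊥

Result: YES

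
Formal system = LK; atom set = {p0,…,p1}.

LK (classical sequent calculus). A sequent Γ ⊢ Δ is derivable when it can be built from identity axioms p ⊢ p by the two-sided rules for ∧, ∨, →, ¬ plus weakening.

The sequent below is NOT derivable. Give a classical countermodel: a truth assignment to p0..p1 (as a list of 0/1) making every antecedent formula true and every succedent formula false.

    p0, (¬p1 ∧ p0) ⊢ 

Truth-table refutation:
  v=00: Γ:[p0=F, (¬p1 ∧ p0)=F] Δ:[] refutes=False
  v=01: Γ:[p0=F, (¬p1 ∧ p0)=F] Δ:[] refutes=False
  v=10: Γ:[p0=T, (¬p1 ∧ p0)=T] Δ:[] refutes=True  ← countermodel

Result: [1, 0]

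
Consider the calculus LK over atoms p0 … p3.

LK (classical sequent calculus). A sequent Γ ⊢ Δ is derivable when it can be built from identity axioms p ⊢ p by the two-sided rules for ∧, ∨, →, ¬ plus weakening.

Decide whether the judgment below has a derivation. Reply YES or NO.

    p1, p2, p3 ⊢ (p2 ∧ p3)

Derivation (root first):
[∧R] p1, p2, p3 ⊢ (p2 ∧ p3)
  [Ax] p2 ⊢ p2
  [WL] p3, p1 ⊢ p3
    [Ax] p3 ⊢ p3

Result: YES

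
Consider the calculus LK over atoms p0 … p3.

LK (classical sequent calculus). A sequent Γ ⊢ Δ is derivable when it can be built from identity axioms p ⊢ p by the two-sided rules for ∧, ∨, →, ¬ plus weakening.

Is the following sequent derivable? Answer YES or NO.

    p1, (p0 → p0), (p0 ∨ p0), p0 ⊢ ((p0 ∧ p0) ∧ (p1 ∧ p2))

Search for a countermodel by truth-table:
  v=0000: Γ:[p1=F, (p0 → p0)=T, (p0 ∨ p0)=F, p0=F] Δ:[((p0 ∧ p0) ∧ (p1 ∧ p2))=F] refutes=False
  v=0001: Γ:[p1=F, (p0 → p0)=T, (p0 ∨ p0)=F, p0=F] Δ:[((p0 ∧ p0) ∧ (p1 ∧ p2))=F] refutes=False
  v=0010: Γ:[p1=F, (p0 → p0)=T, (p0 ∨ p0)=F, p0=F] Δ:[((p0 ∧ p0) ∧ (p1 ∧ p2))=F] refutes=False
  v=0011: Γ:[p1=F, (p0 → p0)=T, (p0 ∨ p0)=F, p0=F] Δ:[((p0 ∧ p0) ∧ (p1 ∧ p2))=F] refutes=False
  v=0100: Γ:[p1=T, (p0 → p0)=T, (p0 ∨ p0)=F, p0=F] Δ:[((p0 ∧ p0) ∧ (p1 ∧ p2))=F] refutes=False
  v=0101: Γ:[p1=T, (p0 → p0)=T, (p0 ∨ p0)=F, p0=F] Δ:[((p0 ∧ p0) ∧ (p1 ∧ p2))=F] refutes=False
  v=0110: Γ:[p1=T, (p0 → p0)=T, (p0 ∨ p0)=F, p0=F] Δ:[((p0 ∧ p0) ∧ (p1 ∧ p2))=F] refutes=False
  v=0111: Γ:[p1=T, (p0 → p0)=T, (p0 ∨ p0)=F, p0=F] Δ:[((p0 ∧ p0) ∧ (p1 ∧ p2))=F] refutes=False
  v=1000: Γ:[p1=F, (p0 → p0)=T, (p0 ∨ p0)=T, p0=T] Δ:[((p0 ∧ p0) ∧ (p1 ∧ p2))=F] refutes=False
  v=1001: Γ:[p1=F, (p0 → p0)=T, (p0 ∨ p0)=T, p0=T] Δ:[((p0 ∧ p0) ∧ (p1 ∧ p2))=F] refutes=False
  v=1010: Γ:[p1=F, (p0 → p0)=T, (p0 ∨ p0)=T, p0=T] Δ:[((p0 ∧ p0) ∧ (p1 ∧ p2))=F] refutes=False
  v=1011: Γ:[p1=F, (p0 → p0)=T, (p0 ∨ p0)=T, p0=T] Δ:[((p0 ∧ p0) ∧ (p1 ∧ p2))=F] refutes=False
  v=1100: Γ:[p1=T, (p0 → p0)=T, (p0 ∨ p0)=T, p0=T] Δ:[((p0 ∧ p0) ∧ (p1 ∧ p2))=F] refutes=True  ← countermodel

Result: NO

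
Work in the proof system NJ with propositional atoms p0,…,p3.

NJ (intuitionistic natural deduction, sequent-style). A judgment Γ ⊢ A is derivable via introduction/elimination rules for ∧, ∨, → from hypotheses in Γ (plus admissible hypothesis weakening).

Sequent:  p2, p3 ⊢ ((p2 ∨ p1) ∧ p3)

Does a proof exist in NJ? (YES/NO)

Proof tree:
[∧I] p2, p3 ⊢ ((p2 ∨ p1) ∧ p3)
  [∨I₁] p2 ⊢ (p2 ∨ p1)
    [Ax] p2 ⊢ p2
  [Ax] p3 ⊢ p3

Result: YES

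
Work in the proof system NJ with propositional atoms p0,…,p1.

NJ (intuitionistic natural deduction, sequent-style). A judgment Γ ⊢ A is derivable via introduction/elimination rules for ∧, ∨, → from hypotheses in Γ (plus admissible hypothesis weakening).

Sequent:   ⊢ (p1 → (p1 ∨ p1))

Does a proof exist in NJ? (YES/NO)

Derivation trace:
[→I]  ⊢ (p1 → (p1 ∨ p1))
  [∨I₂] p1 ⊢ (p1 ∨ p1)
    [Ax] p1 ⊢ p1

Result: YES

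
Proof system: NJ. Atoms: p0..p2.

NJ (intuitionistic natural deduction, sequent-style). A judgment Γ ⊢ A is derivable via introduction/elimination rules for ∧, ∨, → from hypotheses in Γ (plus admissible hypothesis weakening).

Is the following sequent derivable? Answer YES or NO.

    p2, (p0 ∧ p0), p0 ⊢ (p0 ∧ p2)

Proof tree:
[∧I] p2, (p0 ∧ p0), p0 ⊢ (p0 ∧ p2)
  [Wk] p0, (p0 ∧ p0) ⊢ p0
    [Ax] p0 ⊢ p0
  [Wk] p2, p0 ⊢ p2
    [Ax] p2 ⊢ p2

Result: YES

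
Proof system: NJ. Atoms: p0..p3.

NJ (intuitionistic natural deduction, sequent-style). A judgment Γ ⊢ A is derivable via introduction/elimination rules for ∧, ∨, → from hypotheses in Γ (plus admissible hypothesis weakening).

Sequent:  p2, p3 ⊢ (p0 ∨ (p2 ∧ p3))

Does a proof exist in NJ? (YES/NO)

Proof tree:
[∨I₂] p2, p3 ⊢ (p0 ∨ (p2 ∧ p3))
  [∧I] p2, p3 ⊢ (p2 ∧ p3)
    [Ax] p2 ⊢ p2
    [Ax] p3 ⊢ p3

Result: YES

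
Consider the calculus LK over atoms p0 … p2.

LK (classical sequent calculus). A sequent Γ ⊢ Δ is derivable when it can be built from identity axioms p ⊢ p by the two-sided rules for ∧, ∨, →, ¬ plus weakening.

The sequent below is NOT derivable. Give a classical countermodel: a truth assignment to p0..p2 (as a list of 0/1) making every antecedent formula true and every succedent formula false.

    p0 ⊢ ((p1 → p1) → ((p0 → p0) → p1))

Truth-table refutation:
  v=000: Γ:[p0=F] Δ:[((p1 → p1) → ((p0 → p0) → p1))=F] refutes=False
  v=001: Γ:[p0=F] Δ:[((p1 → p1) → ((p0 → p0) → p1))=F] refutes=False
  v=010: Γ:[p0=F] Δ:[((p1 → p1) → ((p0 → p0) → p1))=T] refutes=False
  v=011: Γ:[p0=F] Δ:[((p1 → p1) → ((p0 → p0) → p1))=T] refutes=False
  v=100: Γ:[p0=T] Δ:[((p1 → p1) → ((p0 → p0) → p1))=F] refutes=True  ← countermodel

Result: [1, 0, 0]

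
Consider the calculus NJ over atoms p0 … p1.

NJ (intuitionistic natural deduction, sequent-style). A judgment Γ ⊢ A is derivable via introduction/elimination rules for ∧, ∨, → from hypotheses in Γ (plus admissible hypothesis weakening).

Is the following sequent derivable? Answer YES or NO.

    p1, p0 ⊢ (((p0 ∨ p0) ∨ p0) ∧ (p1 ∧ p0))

Proof tree:
[∧I] p1, p0 ⊢ (((p0 ∨ p0) ∨ p0) ∧ (p1 ∧ p0))
  [Wk] p0, p0 ⊢ ((p0 ∨ p0) ∨ p0)
    [∨I₁] p0 ⊢ ((p0 ∨ p0) ∨ p0)
      [∨I₂] p0 ⊢ (p0 ∨ p0)
        [Ax] p0 ⊢ p0
  [∧I] p1, p0 ⊢ (p1 ∧ p0)
    [Ax] p1 ⊢ p1
    [Ax] p0 ⊢ p0

Result: YES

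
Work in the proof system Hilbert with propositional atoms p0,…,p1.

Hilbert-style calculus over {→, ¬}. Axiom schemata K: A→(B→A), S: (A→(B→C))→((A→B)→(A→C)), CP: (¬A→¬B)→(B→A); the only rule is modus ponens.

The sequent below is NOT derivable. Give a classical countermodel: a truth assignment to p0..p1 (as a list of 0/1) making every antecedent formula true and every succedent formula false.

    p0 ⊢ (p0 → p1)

Truth-table refutation:
  v=00: Γ:[p0=F] Δ:[(p0 → p1)=T] refutes=False
  v=01: Γ:[p0=F] Δ:[(p0 → p1)=T] refutes=False
  v=10: Γ:[p0=T] Δ:[(p0 → p1)=F] refutes=True  ← countermodel

Result: [1, 0]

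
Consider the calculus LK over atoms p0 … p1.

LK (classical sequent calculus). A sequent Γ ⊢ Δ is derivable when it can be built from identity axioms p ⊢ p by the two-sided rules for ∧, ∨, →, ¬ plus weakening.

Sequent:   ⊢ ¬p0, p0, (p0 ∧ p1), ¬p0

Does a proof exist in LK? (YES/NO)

Derivation trace:
[¬R]  ⊢ ¬p0, p0, (p0 ∧ p1), ¬p0
  [∧R] p0 ⊢ ¬p0, p0, (p0 ∧ p1)
    [WR]  ⊢ p0, ¬p0, p0
      [¬R]  ⊢ p0, ¬p0
        [Ax] p0 ⊢ p0
    [WR] p0 ⊢ p0, p1
      [Ax] p0 ⊢ p0

Result: YES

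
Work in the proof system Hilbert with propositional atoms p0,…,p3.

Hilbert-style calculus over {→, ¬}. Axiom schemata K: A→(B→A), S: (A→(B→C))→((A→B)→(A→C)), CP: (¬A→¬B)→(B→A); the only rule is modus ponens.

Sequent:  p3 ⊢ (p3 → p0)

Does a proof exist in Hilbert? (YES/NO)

Search for a countermodel by truth-table:
  v=0000: Γ:[p3=F] Δ:[(p3 → p0)=T] refutes=False
  v=0001: Γ:[p3=T] Δ:[(p3 → p0)=F] refutes=True  ← countermodel

Result: NO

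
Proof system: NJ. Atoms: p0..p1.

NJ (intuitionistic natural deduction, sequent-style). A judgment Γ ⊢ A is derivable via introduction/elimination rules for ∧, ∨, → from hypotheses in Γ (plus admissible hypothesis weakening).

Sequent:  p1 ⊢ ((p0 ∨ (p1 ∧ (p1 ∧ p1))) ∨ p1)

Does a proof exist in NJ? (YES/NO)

Derivation (root first):
[∨I₁] p1 ⊢ ((p0 ∨ (p1 ∧ (p1 ∧ p1))) ∨ p1)
  [∨I₂] p1 ⊢ (p0 ∨ (p1 ∧ (p1 ∧ p1)))
    [∧I] p1 ⊢ (p1 ∧ (p1 ∧ p1))
      [Ax] p1 ⊢ p1
      [∧I] p1 ⊢ (p1 ∧ p1)
        [Ax] p1 ⊢ p1
        [Ax] p1 ⊢ p1

Result: YES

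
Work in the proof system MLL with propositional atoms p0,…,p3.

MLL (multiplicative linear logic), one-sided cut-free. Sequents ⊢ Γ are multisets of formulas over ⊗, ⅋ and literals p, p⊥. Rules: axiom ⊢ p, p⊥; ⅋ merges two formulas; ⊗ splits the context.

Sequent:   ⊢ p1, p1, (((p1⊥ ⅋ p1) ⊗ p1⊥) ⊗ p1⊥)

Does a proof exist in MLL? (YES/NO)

Derivation trace:
[⊗]  ⊢ p1, p1, (((p1⊥ ⅋ p1) ⊗ p1⊥) ⊗ p1⊥)
  [⊗]  ⊢ p1, ((p1⊥ ⅋ p1) ⊗ p1⊥)
    [⅋]  ⊢ (p1⊥ ⅋ p1)
      [Ax]  ⊢ p1, p1⊥
    [Ax]  ⊢ p1, p1⊥
  [Ax]  ⊢ p1, p1⊥

Result: YES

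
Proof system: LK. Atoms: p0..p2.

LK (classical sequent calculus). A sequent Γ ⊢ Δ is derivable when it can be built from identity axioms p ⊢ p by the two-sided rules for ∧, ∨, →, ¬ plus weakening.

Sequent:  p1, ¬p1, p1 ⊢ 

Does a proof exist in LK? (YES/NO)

Derivation trace:
[WL] p1, ¬p1, p1 ⊢ 
  [¬L] p1, ¬p1 ⊢ 
    [Ax] p1 ⊢ p1

Result: YES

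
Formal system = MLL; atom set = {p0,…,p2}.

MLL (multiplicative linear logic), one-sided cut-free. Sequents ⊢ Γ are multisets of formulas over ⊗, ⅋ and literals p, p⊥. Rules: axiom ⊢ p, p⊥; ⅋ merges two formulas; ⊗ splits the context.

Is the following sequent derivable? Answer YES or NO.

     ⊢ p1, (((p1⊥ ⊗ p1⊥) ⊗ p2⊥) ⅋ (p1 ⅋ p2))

Derivation (root first):
[⅋]  ⊢ p1, (((p1⊥ ⊗ p1⊥) ⊗ p2⊥) ⅋ (p1 ⅋ p2))
  [⅋]  ⊢ p1, ((p1⊥ ⊗ p1⊥) ⊗ p2⊥), (p1 ⅋ p2)
    [⊗]  ⊢ p1, p1, p2, ((p1⊥ ⊗ p1⊥) ⊗ p2⊥)
      [⊗]  ⊢ p1, p1, (p1⊥ ⊗ p1⊥)
        [Ax]  ⊢ p1, p1⊥
        [Ax]  ⊢ p1, p1⊥
      [Ax]  ⊢ p2, p2⊥

Result: YES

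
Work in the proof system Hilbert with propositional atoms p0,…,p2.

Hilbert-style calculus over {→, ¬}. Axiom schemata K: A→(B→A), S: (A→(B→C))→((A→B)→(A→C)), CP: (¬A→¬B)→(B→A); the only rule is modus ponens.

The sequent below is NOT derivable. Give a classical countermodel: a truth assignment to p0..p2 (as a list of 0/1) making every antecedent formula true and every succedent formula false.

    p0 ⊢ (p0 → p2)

Enumerate valuations to refute Γ ⊢ Δ:
  v=000: Γ:[p0=F] Δ:[(p0 → p2)=T] refutes=False
  v=001: Γ:[p0=F] Δ:[(p0 → p2)=T] refutes=False
  v=010: Γ:[p0=F] Δ:[(p0 → p2)=T] refutes=False
  v=011: Γ:[p0=F] Δ:[(p0 → p2)=T] refutes=False
  v=100: Γ:[p0=T] Δ:[(p0 → p2)=F] refutes=True  ← countermodel

Result: [1, 0, 0]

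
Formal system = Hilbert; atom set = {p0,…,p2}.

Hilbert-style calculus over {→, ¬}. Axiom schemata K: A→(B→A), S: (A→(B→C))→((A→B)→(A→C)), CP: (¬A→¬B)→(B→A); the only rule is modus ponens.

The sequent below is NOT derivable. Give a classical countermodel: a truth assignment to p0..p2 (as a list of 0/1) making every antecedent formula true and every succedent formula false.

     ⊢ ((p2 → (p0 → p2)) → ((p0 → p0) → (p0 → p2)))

Search for a countermodel by truth-table:
  v=000: Γ:[] Δ:[((p2 → (p0 → p2)) → ((p0 → p0) → (p0 → p2)))=T] refutes=False
  v=001: Γ:[] Δ:[((p2 → (p0 → p2)) → ((p0 → p0) → (p0 → p2)))=T] refutes=False
  v=010: Γ:[] Δ:[((p2 → (p0 → p2)) → ((p0 → p0) → (p0 → p2)))=T] refutes=False
  v=011: Γ:[] Δ:[((p2 → (p0 → p2)) → ((p0 → p0) → (p0 → p2)))=T] refutes=False
  v=100: Γ:[] Δ:[((p2 → (p0 → p2)) → ((p0 → p0) → (p0 → p2)))=F] refutes=True  ← countermodel

Result: [1, 0, 0]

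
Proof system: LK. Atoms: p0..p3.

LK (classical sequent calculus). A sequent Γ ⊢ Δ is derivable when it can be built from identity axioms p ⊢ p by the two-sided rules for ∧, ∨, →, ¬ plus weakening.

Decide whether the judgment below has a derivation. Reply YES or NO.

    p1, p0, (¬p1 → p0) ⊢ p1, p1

Proof tree:
[WR] p1, p0, (¬p1 → p0) ⊢ p1, p1
  [→L] p1, p0, (¬p1 → p0) ⊢ p1
    [¬R] p0 ⊢ p1, ¬p1
      [WL] p1, p0 ⊢ p1
        [Ax] p1 ⊢ p1
    [WL] p1, p0 ⊢ p1
      [Ax] p1 ⊢ p1

Result: YES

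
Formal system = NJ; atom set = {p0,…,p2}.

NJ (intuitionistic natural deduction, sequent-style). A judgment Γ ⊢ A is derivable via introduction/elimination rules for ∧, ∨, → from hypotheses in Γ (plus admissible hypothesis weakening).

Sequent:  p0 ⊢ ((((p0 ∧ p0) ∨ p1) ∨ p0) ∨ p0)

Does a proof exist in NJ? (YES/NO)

Derivation (root first):
[∨I₁] p0 ⊢ ((((p0 ∧ p0) ∨ p1) ∨ p0) ∨ p0)
  [∨I₁] p0 ⊢ (((p0 ∧ p0) ∨ p1) ∨ p0)
    [∨I₁] p0 ⊢ ((p0 ∧ p0) ∨ p1)
      [∧I] p0 ⊢ (p0 ∧ p0)
        [Ax] p0 ⊢ p0
        [Ax] p0 ⊢ p0

Result: YES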